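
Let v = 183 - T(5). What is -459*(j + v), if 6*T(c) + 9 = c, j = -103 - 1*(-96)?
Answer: -81090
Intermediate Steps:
j = -7 (j = -103 + 96 = -7)
T(c) = -3/2 + c/6
v = 551/3 (v = 183 - (-3/2 + (⅙)*5) = 183 - (-3/2 + ⅚) = 183 - 1*(-⅔) = 183 + ⅔ = 551/3 ≈ 183.67)
-459*(j + v) = -459*(-7 + 551/3) = -459*530/3 = -81090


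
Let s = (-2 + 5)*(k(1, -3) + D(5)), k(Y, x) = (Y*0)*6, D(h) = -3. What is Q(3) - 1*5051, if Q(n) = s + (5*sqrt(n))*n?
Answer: -5060 + 15*sqrt(3) ≈ -5034.0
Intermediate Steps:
k(Y, x) = 0 (k(Y, x) = 0*6 = 0)
s = -9 (s = (-2 + 5)*(0 - 3) = 3*(-3) = -9)
Q(n) = -9 + 5*n**(3/2) (Q(n) = -9 + (5*sqrt(n))*n = -9 + 5*n**(3/2))
Q(3) - 1*5051 = (-9 + 5*3**(3/2)) - 1*5051 = (-9 + 5*(3*sqrt(3))) - 5051 = (-9 + 15*sqrt(3)) - 5051 = -5060 + 15*sqrt(3)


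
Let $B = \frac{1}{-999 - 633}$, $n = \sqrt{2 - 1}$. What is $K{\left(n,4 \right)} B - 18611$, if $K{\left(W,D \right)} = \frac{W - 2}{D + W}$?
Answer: $- \frac{151865759}{8160} \approx -18611.0$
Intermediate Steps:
$n = 1$ ($n = \sqrt{1} = 1$)
$B = - \frac{1}{1632}$ ($B = \frac{1}{-1632} = - \frac{1}{1632} \approx -0.00061275$)
$K{\left(W,D \right)} = \frac{-2 + W}{D + W}$
$K{\left(n,4 \right)} B - 18611 = \frac{-2 + 1}{4 + 1} \left(- \frac{1}{1632}\right) - 18611 = \frac{1}{5} \left(-1\right) \left(- \frac{1}{1632}\right) - 18611 = \left(- \frac{1}{5}\right) \left(- \frac{1}{1632}\right) - 18611 = \frac{1}{8160} - 18611 = - \frac{151865759}{8160}$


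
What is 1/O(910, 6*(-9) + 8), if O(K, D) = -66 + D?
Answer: -1/112 ≈ -0.0089286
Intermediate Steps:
1/O(910, 6*(-9) + 8) = 1/(-66 + (6*(-9) + 8)) = 1/(-66 + (-54 + 8)) = 1/(-66 - 46) = 1/(-112) = -1/112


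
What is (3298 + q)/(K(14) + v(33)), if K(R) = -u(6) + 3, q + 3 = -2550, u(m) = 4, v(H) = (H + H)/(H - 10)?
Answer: 17135/43 ≈ 398.49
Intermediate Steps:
v(H) = 2*H/(-10 + H) (v(H) = (2*H)/(-10 + H) = 2*H/(-10 + H))
q = -2553 (q = -3 - 2550 = -2553)
K(R) = -1 (K(R) = -1*4 + 3 = -4 + 3 = -1)
(3298 + q)/(K(14) + v(33)) = (3298 - 2553)/(-1 + 2*33/(-10 + 33)) = 745/(-1 + 2*33/23) = 745/(-1 + 2*33*(1/23)) = 745/(-1 + 66/23) = 745/(43/23) = 745*(23/43) = 17135/43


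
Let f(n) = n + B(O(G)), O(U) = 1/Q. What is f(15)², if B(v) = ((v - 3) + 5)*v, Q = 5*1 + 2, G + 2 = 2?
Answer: 562500/2401 ≈ 234.28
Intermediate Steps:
G = 0 (G = -2 + 2 = 0)
Q = 7 (Q = 5 + 2 = 7)
O(U) = ⅐ (O(U) = 1/7 = ⅐)
B(v) = v*(2 + v) (B(v) = ((-3 + v) + 5)*v = (2 + v)*v = v*(2 + v))
f(n) = 15/49 + n (f(n) = n + (2 + ⅐)/7 = n + (⅐)*(15/7) = n + 15/49 = 15/49 + n)
f(15)² = (15/49 + 15)² = (750/49)² = 562500/2401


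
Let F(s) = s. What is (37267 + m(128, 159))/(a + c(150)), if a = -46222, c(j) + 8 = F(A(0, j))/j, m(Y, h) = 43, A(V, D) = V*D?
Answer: -3731/4623 ≈ -0.80705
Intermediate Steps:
A(V, D) = D*V
c(j) = -8 (c(j) = -8 + (j*0)/j = -8 + 0/j = -8 + 0 = -8)
(37267 + m(128, 159))/(a + c(150)) = (37267 + 43)/(-46222 - 8) = 37310/(-46230) = 37310*(-1/46230) = -3731/4623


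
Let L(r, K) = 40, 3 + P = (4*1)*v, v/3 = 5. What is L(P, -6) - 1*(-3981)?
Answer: 4021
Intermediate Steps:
v = 15 (v = 3*5 = 15)
P = 57 (P = -3 + (4*1)*15 = -3 + 4*15 = -3 + 60 = 57)
L(P, -6) - 1*(-3981) = 40 - 1*(-3981) = 40 + 3981 = 4021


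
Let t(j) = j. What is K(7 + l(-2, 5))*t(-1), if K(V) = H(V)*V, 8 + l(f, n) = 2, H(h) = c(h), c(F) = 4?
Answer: -4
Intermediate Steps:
H(h) = 4
l(f, n) = -6 (l(f, n) = -8 + 2 = -6)
K(V) = 4*V
K(7 + l(-2, 5))*t(-1) = (4*(7 - 6))*(-1) = (4*1)*(-1) = 4*(-1) = -4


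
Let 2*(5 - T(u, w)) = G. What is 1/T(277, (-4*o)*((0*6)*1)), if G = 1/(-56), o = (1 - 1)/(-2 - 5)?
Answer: 112/561 ≈ 0.19964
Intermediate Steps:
o = 0 (o = 0/(-7) = 0*(-⅐) = 0)
G = -1/56 ≈ -0.017857
T(u, w) = 561/112 (T(u, w) = 5 - ½*(-1/56) = 5 + 1/112 = 561/112)
1/T(277, (-4*o)*((0*6)*1)) = 1/(561/112) = 112/561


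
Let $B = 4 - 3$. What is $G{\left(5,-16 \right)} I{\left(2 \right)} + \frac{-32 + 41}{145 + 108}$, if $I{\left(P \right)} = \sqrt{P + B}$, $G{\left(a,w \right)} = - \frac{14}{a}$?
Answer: $\frac{9}{253} - \frac{14 \sqrt{3}}{5} \approx -4.8142$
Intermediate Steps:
$B = 1$ ($B = 4 - 3 = 1$)
$I{\left(P \right)} = \sqrt{1 + P}$ ($I{\left(P \right)} = \sqrt{P + 1} = \sqrt{1 + P}$)
$G{\left(5,-16 \right)} I{\left(2 \right)} + \frac{-32 + 41}{145 + 108} = - \frac{14}{5} \sqrt{1 + 2} + \frac{-32 + 41}{145 + 108} = \left(-14\right) \frac{1}{5} \sqrt{3} + \frac{9}{253} = - \frac{14 \sqrt{3}}{5} + 9 \cdot \frac{1}{253} = - \frac{14 \sqrt{3}}{5} + \frac{9}{253} = \frac{9}{253} - \frac{14 \sqrt{3}}{5}$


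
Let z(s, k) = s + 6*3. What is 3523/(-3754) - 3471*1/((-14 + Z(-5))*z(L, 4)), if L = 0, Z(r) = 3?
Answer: 1027715/61941 ≈ 16.592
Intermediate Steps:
z(s, k) = 18 + s (z(s, k) = s + 18 = 18 + s)
3523/(-3754) - 3471*1/((-14 + Z(-5))*z(L, 4)) = 3523/(-3754) - 3471*1/((-14 + 3)*(18 + 0)) = 3523*(-1/3754) - 3471/(18*(-11)) = -3523/3754 - 3471/(-198) = -3523/3754 - 3471*(-1/198) = -3523/3754 + 1157/66 = 1027715/61941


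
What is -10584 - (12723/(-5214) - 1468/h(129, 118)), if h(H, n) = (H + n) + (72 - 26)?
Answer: -5385938659/509234 ≈ -10577.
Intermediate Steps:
h(H, n) = 46 + H + n (h(H, n) = (H + n) + 46 = 46 + H + n)
-10584 - (12723/(-5214) - 1468/h(129, 118)) = -10584 - (12723/(-5214) - 1468/(46 + 129 + 118)) = -10584 - (12723*(-1/5214) - 1468/293) = -10584 - (-4241/1738 - 1468*1/293) = -10584 - (-4241/1738 - 1468/293) = -10584 - 1*(-3793997/509234) = -10584 + 3793997/509234 = -5385938659/509234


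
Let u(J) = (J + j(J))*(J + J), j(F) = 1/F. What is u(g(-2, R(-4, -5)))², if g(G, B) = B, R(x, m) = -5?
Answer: 2704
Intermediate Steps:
u(J) = 2*J*(J + 1/J) (u(J) = (J + 1/J)*(J + J) = (J + 1/J)*(2*J) = 2*J*(J + 1/J))
u(g(-2, R(-4, -5)))² = (2 + 2*(-5)²)² = (2 + 2*25)² = (2 + 50)² = 52² = 2704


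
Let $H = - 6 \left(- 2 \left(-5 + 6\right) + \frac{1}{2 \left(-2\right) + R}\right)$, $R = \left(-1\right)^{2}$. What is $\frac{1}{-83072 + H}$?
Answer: $- \frac{1}{83058} \approx -1.204 \cdot 10^{-5}$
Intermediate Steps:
$R = 1$
$H = 14$ ($H = - 6 \left(- 2 \left(-5 + 6\right) + \frac{1}{2 \left(-2\right) + 1}\right) = - 6 \left(\left(-2\right) 1 + \frac{1}{-4 + 1}\right) = - 6 \left(-2 + \frac{1}{-3}\right) = - 6 \left(-2 - \frac{1}{3}\right) = \left(-6\right) \left(- \frac{7}{3}\right) = 14$)
$\frac{1}{-83072 + H} = \frac{1}{-83072 + 14} = \frac{1}{-83058} = - \frac{1}{83058}$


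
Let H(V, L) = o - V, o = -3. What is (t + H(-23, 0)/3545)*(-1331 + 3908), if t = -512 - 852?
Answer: -2492144544/709 ≈ -3.5150e+6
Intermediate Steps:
H(V, L) = -3 - V
t = -1364
(t + H(-23, 0)/3545)*(-1331 + 3908) = (-1364 + (-3 - 1*(-23))/3545)*(-1331 + 3908) = (-1364 + (-3 + 23)*(1/3545))*2577 = (-1364 + 20*(1/3545))*2577 = (-1364 + 4/709)*2577 = -967072/709*2577 = -2492144544/709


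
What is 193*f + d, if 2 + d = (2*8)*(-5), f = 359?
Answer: 69205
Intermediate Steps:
d = -82 (d = -2 + (2*8)*(-5) = -2 + 16*(-5) = -2 - 80 = -82)
193*f + d = 193*359 - 82 = 69287 - 82 = 69205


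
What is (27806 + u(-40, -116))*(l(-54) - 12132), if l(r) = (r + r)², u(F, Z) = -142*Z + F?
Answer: -20703384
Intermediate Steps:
u(F, Z) = F - 142*Z
l(r) = 4*r² (l(r) = (2*r)² = 4*r²)
(27806 + u(-40, -116))*(l(-54) - 12132) = (27806 + (-40 - 142*(-116)))*(4*(-54)² - 12132) = (27806 + (-40 + 16472))*(4*2916 - 12132) = (27806 + 16432)*(11664 - 12132) = 44238*(-468) = -20703384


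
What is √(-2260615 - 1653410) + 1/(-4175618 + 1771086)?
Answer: -1/2404532 + 5*I*√156561 ≈ -4.1588e-7 + 1978.4*I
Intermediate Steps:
√(-2260615 - 1653410) + 1/(-4175618 + 1771086) = √(-3914025) + 1/(-2404532) = 5*I*√156561 - 1/2404532 = -1/2404532 + 5*I*√156561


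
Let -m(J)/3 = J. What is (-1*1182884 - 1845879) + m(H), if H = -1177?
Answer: -3025232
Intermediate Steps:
m(J) = -3*J
(-1*1182884 - 1845879) + m(H) = (-1*1182884 - 1845879) - 3*(-1177) = (-1182884 - 1845879) + 3531 = -3028763 + 3531 = -3025232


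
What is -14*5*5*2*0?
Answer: 0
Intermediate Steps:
-14*5*5*2*0 = -350*2*0 = -14*50*0 = -700*0 = 0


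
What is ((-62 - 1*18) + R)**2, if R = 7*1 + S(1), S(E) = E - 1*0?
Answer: 5184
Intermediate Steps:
S(E) = E (S(E) = E + 0 = E)
R = 8 (R = 7*1 + 1 = 7 + 1 = 8)
((-62 - 1*18) + R)**2 = ((-62 - 1*18) + 8)**2 = ((-62 - 18) + 8)**2 = (-80 + 8)**2 = (-72)**2 = 5184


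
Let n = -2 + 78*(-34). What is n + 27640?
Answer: 24986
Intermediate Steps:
n = -2654 (n = -2 - 2652 = -2654)
n + 27640 = -2654 + 27640 = 24986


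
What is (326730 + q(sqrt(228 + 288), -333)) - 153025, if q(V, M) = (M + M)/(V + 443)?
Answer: 33999505727/195733 + 1332*sqrt(129)/195733 ≈ 1.7370e+5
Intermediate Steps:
q(V, M) = 2*M/(443 + V) (q(V, M) = (2*M)/(443 + V) = 2*M/(443 + V))
(326730 + q(sqrt(228 + 288), -333)) - 153025 = (326730 + 2*(-333)/(443 + sqrt(228 + 288))) - 153025 = (326730 + 2*(-333)/(443 + sqrt(516))) - 153025 = (326730 + 2*(-333)/(443 + 2*sqrt(129))) - 153025 = (326730 - 666/(443 + 2*sqrt(129))) - 153025 = 173705 - 666/(443 + 2*sqrt(129))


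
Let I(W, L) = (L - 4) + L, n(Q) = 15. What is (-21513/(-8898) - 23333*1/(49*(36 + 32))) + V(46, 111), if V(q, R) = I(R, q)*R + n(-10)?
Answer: 48318629795/4941356 ≈ 9778.4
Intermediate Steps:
I(W, L) = -4 + 2*L (I(W, L) = (-4 + L) + L = -4 + 2*L)
V(q, R) = 15 + R*(-4 + 2*q) (V(q, R) = (-4 + 2*q)*R + 15 = R*(-4 + 2*q) + 15 = 15 + R*(-4 + 2*q))
(-21513/(-8898) - 23333*1/(49*(36 + 32))) + V(46, 111) = (-21513/(-8898) - 23333*1/(49*(36 + 32))) + (15 + 2*111*(-2 + 46)) = (-21513*(-1/8898) - 23333/(68*49)) + (15 + 2*111*44) = (7171/2966 - 23333/3332) + (15 + 9768) = (7171/2966 - 23333*1/3332) + 9783 = (7171/2966 - 23333/3332) + 9783 = -22655953/4941356 + 9783 = 48318629795/4941356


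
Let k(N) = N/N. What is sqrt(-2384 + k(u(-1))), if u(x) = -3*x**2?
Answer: I*sqrt(2383) ≈ 48.816*I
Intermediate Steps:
k(N) = 1
sqrt(-2384 + k(u(-1))) = sqrt(-2384 + 1) = sqrt(-2383) = I*sqrt(2383)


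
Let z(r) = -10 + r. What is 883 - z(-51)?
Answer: 944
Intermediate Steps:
883 - z(-51) = 883 - (-10 - 51) = 883 - 1*(-61) = 883 + 61 = 944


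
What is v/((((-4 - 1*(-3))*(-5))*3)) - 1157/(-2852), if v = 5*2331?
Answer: 2217161/2852 ≈ 777.41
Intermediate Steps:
v = 11655
v/((((-4 - 1*(-3))*(-5))*3)) - 1157/(-2852) = 11655/((((-4 - 1*(-3))*(-5))*3)) - 1157/(-2852) = 11655/((((-4 + 3)*(-5))*3)) - 1157*(-1/2852) = 11655/((-1*(-5)*3)) + 1157/2852 = 11655/((5*3)) + 1157/2852 = 11655/15 + 1157/2852 = 11655*(1/15) + 1157/2852 = 777 + 1157/2852 = 2217161/2852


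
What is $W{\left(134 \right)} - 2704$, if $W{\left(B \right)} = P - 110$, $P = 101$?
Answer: $-2713$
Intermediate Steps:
$W{\left(B \right)} = -9$ ($W{\left(B \right)} = 101 - 110 = -9$)
$W{\left(134 \right)} - 2704 = -9 - 2704 = -2713$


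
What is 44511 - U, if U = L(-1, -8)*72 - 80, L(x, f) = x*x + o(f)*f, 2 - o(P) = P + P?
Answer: 54887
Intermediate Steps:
o(P) = 2 - 2*P (o(P) = 2 - (P + P) = 2 - 2*P)
L(x, f) = x² + f*(2 - 2*f) (L(x, f) = x*x + (2 - 2*f)*f = x² + f*(2 - 2*f))
U = -10376 (U = ((-1)² - 2*(-8)*(-1 - 8))*72 - 80 = (1 - 2*(-8)*(-9))*72 - 80 = (1 - 144)*72 - 80 = -143*72 - 80 = -10296 - 80 = -10376)
44511 - U = 44511 - 1*(-10376) = 44511 + 10376 = 54887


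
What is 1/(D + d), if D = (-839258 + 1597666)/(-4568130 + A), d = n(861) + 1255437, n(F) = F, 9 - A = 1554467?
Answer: 1530647/1922948575204 ≈ 7.9599e-7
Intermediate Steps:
A = -1554458 (A = 9 - 1*1554467 = 9 - 1554467 = -1554458)
d = 1256298 (d = 861 + 1255437 = 1256298)
D = -189602/1530647 (D = (-839258 + 1597666)/(-4568130 - 1554458) = 758408/(-6122588) = 758408*(-1/6122588) = -189602/1530647 ≈ -0.12387)
1/(D + d) = 1/(-189602/1530647 + 1256298) = 1/(1922948575204/1530647) = 1530647/1922948575204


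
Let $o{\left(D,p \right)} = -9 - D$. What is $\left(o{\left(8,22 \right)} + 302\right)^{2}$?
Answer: $81225$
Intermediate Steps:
$\left(o{\left(8,22 \right)} + 302\right)^{2} = \left(\left(-9 - 8\right) + 302\right)^{2} = \left(-17 + 302\right)^{2} = 285^{2} = 81225$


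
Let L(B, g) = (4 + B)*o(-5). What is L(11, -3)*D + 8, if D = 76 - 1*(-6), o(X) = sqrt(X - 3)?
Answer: 8 + 2460*I*sqrt(2) ≈ 8.0 + 3479.0*I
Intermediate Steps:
o(X) = sqrt(-3 + X)
L(B, g) = 2*I*sqrt(2)*(4 + B) (L(B, g) = (4 + B)*sqrt(-3 - 5) = (4 + B)*sqrt(-8) = (4 + B)*(2*I*sqrt(2)) = 2*I*sqrt(2)*(4 + B))
D = 82 (D = 76 + 6 = 82)
L(11, -3)*D + 8 = (2*I*sqrt(2)*(4 + 11))*82 + 8 = (2*I*sqrt(2)*15)*82 + 8 = (30*I*sqrt(2))*82 + 8 = 2460*I*sqrt(2) + 8 = 8 + 2460*I*sqrt(2)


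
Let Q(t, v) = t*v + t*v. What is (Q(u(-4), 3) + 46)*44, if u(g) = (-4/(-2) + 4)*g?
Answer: -4312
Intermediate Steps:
u(g) = 6*g (u(g) = (-4*(-1/2) + 4)*g = (2 + 4)*g = 6*g)
Q(t, v) = 2*t*v
(Q(u(-4), 3) + 46)*44 = (2*(6*(-4))*3 + 46)*44 = (2*(-24)*3 + 46)*44 = (-144 + 46)*44 = -98*44 = -4312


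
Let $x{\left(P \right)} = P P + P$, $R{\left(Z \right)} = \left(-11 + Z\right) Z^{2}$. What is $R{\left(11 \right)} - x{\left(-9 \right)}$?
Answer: $-72$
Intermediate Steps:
$R{\left(Z \right)} = Z^{2} \left(-11 + Z\right)$
$x{\left(P \right)} = P + P^{2}$ ($x{\left(P \right)} = P^{2} + P = P + P^{2}$)
$R{\left(11 \right)} - x{\left(-9 \right)} = 11^{2} \left(-11 + 11\right) - - 9 \left(1 - 9\right) = 121 \cdot 0 - \left(-9\right) \left(-8\right) = 0 - 72 = -72$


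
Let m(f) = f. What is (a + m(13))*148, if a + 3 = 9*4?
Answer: 6808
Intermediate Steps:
a = 33 (a = -3 + 9*4 = -3 + 36 = 33)
(a + m(13))*148 = (33 + 13)*148 = 46*148 = 6808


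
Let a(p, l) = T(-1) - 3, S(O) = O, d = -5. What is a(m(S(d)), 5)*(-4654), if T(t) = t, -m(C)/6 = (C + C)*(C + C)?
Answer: 18616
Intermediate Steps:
m(C) = -24*C² (m(C) = -6*(C + C)*(C + C) = -6*2*C*2*C = -24*C²)
a(p, l) = -4 (a(p, l) = -1 - 3 = -4)
a(m(S(d)), 5)*(-4654) = -4*(-4654) = 18616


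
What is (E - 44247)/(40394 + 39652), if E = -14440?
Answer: -58687/80046 ≈ -0.73317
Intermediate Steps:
(E - 44247)/(40394 + 39652) = (-14440 - 44247)/(40394 + 39652) = -58687/80046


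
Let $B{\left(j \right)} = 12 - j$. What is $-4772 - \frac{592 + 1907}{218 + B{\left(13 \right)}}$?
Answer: $- \frac{148289}{31} \approx -4783.5$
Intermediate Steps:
$-4772 - \frac{592 + 1907}{218 + B{\left(13 \right)}} = -4772 - \frac{592 + 1907}{218 + \left(12 - 13\right)} = -4772 - \frac{2499}{218 + \left(12 - 13\right)} = -4772 - \frac{2499}{218 - 1} = -4772 - \frac{2499}{217} = -4772 - 2499 \cdot \frac{1}{217} = -4772 - \frac{357}{31} = - \frac{148289}{31}$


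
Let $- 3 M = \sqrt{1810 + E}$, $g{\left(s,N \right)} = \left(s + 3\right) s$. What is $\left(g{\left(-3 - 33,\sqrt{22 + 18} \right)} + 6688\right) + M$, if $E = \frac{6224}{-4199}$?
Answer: $7876 - \frac{\sqrt{3543007026}}{4199} \approx 7861.8$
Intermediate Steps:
$E = - \frac{6224}{4199}$ ($E = 6224 \left(- \frac{1}{4199}\right) = - \frac{6224}{4199} \approx -1.4823$)
$g{\left(s,N \right)} = s \left(3 + s\right)$ ($g{\left(s,N \right)} = \left(3 + s\right) s = s \left(3 + s\right)$)
$M = - \frac{\sqrt{3543007026}}{4199}$ ($M = - \frac{\sqrt{1810 - \frac{6224}{4199}}}{3} = - \frac{\sqrt{\frac{7593966}{4199}}}{3} = - \frac{\frac{3}{4199} \sqrt{3543007026}}{3} = - \frac{\sqrt{3543007026}}{4199} \approx -14.176$)
$\left(g{\left(-3 - 33,\sqrt{22 + 18} \right)} + 6688\right) + M = \left(\left(-3 - 33\right) \left(3 - 36\right) + 6688\right) - \frac{\sqrt{3543007026}}{4199} = \left(- 36 \left(3 - 36\right) + 6688\right) - \frac{\sqrt{3543007026}}{4199} = \left(\left(-36\right) \left(-33\right) + 6688\right) - \frac{\sqrt{3543007026}}{4199} = \left(1188 + 6688\right) - \frac{\sqrt{3543007026}}{4199} = 7876 - \frac{\sqrt{3543007026}}{4199}$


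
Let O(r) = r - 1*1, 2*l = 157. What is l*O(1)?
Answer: 0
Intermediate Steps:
l = 157/2 (l = (½)*157 = 157/2 ≈ 78.500)
O(r) = -1 + r (O(r) = r - 1 = -1 + r)
l*O(1) = 157*(-1 + 1)/2 = (157/2)*0 = 0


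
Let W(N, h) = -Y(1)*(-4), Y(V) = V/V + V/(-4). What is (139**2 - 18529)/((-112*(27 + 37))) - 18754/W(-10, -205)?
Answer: -16803881/2688 ≈ -6251.4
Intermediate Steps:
Y(V) = 1 - V/4 (Y(V) = 1 + V*(-1/4) = 1 - V/4)
W(N, h) = 3 (W(N, h) = -(1 - 1/4*1)*(-4) = -(1 - 1/4)*(-4) = -1*3/4*(-4) = -3/4*(-4) = 3)
(139**2 - 18529)/((-112*(27 + 37))) - 18754/W(-10, -205) = (139**2 - 18529)/((-112*(27 + 37))) - 18754/3 = (19321 - 18529)/((-112*64)) - 18754*1/3 = 792/(-7168) - 18754/3 = 792*(-1/7168) - 18754/3 = -99/896 - 18754/3 = -16803881/2688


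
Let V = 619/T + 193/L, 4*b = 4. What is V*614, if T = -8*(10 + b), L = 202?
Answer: -16586289/4444 ≈ -3732.3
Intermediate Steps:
b = 1 (b = (¼)*4 = 1)
T = -88 (T = -8*(10 + 1) = -8*11 = -88)
V = -54027/8888 (V = 619/(-88) + 193/202 = 619*(-1/88) + 193*(1/202) = -619/88 + 193/202 = -54027/8888 ≈ -6.0786)
V*614 = -54027/8888*614 = -16586289/4444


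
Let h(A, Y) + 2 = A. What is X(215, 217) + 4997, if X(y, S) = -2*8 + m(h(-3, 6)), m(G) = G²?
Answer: 5006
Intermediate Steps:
h(A, Y) = -2 + A
X(y, S) = 9 (X(y, S) = -2*8 + (-2 - 3)² = -16 + (-5)² = -16 + 25 = 9)
X(215, 217) + 4997 = 9 + 4997 = 5006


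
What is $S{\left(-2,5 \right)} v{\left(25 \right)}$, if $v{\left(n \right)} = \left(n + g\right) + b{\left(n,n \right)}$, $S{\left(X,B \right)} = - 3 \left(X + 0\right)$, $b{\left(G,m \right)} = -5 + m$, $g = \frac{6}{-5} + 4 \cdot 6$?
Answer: $\frac{2034}{5} \approx 406.8$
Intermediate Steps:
$g = \frac{114}{5}$ ($g = 6 \left(- \frac{1}{5}\right) + 24 = - \frac{6}{5} + 24 = \frac{114}{5} \approx 22.8$)
$S{\left(X,B \right)} = - 3 X$
$v{\left(n \right)} = \frac{89}{5} + 2 n$ ($v{\left(n \right)} = \left(n + \frac{114}{5}\right) + \left(-5 + n\right) = \left(\frac{114}{5} + n\right) + \left(-5 + n\right) = \frac{89}{5} + 2 n$)
$S{\left(-2,5 \right)} v{\left(25 \right)} = \left(-3\right) \left(-2\right) \left(\frac{89}{5} + 2 \cdot 25\right) = 6 \left(\frac{89}{5} + 50\right) = 6 \cdot \frac{339}{5} = \frac{2034}{5}$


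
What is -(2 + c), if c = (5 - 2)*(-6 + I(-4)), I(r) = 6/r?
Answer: 41/2 ≈ 20.500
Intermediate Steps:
c = -45/2 (c = (5 - 2)*(-6 + 6/(-4)) = 3*(-6 + 6*(-1/4)) = 3*(-6 - 3/2) = 3*(-15/2) = -45/2 ≈ -22.500)
-(2 + c) = -(2 - 45/2) = -1*(-41/2) = 41/2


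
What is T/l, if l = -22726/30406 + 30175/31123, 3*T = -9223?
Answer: -4363982063087/315299628 ≈ -13841.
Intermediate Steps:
T = -9223/3 (T = (⅓)*(-9223) = -9223/3 ≈ -3074.3)
l = 105099876/473162969 (l = -22726*1/30406 + 30175*(1/31123) = -11363/15203 + 30175/31123 = 105099876/473162969 ≈ 0.22212)
T/l = -9223/(3*105099876/473162969) = -9223/3*473162969/105099876 = -4363982063087/315299628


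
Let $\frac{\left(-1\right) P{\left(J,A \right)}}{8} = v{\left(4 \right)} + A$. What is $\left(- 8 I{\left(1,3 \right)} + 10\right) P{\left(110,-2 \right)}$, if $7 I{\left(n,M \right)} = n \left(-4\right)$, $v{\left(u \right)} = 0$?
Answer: $\frac{1632}{7} \approx 233.14$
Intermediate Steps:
$I{\left(n,M \right)} = - \frac{4 n}{7}$ ($I{\left(n,M \right)} = \frac{n \left(-4\right)}{7} = \frac{\left(-4\right) n}{7} = - \frac{4 n}{7}$)
$P{\left(J,A \right)} = - 8 A$ ($P{\left(J,A \right)} = - 8 \left(0 + A\right) = - 8 A$)
$\left(- 8 I{\left(1,3 \right)} + 10\right) P{\left(110,-2 \right)} = \left(- 8 \left(\left(- \frac{4}{7}\right) 1\right) + 10\right) \left(\left(-8\right) \left(-2\right)\right) = \left(\left(-8\right) \left(- \frac{4}{7}\right) + 10\right) 16 = \left(\frac{32}{7} + 10\right) 16 = \frac{102}{7} \cdot 16 = \frac{1632}{7}$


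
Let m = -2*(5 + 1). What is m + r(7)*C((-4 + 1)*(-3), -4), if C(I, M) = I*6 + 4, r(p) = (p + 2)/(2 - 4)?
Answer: -273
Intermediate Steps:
r(p) = -1 - p/2 (r(p) = (2 + p)/(-2) = (2 + p)*(-½) = -1 - p/2)
C(I, M) = 4 + 6*I (C(I, M) = 6*I + 4 = 4 + 6*I)
m = -12 (m = -2*6 = -12)
m + r(7)*C((-4 + 1)*(-3), -4) = -12 + (-1 - ½*7)*(4 + 6*((-4 + 1)*(-3))) = -12 + (-1 - 7/2)*(4 + 6*(-3*(-3))) = -12 - 9*(4 + 6*9)/2 = -12 - 9*(4 + 54)/2 = -12 - 9/2*58 = -12 - 261 = -273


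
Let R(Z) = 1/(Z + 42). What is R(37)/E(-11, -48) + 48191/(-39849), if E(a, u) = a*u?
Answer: -670034381/554060496 ≈ -1.2093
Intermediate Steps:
R(Z) = 1/(42 + Z)
R(37)/E(-11, -48) + 48191/(-39849) = 1/((42 + 37)*((-11*(-48)))) + 48191/(-39849) = 1/(79*528) + 48191*(-1/39849) = (1/79)*(1/528) - 48191/39849 = 1/41712 - 48191/39849 = -670034381/554060496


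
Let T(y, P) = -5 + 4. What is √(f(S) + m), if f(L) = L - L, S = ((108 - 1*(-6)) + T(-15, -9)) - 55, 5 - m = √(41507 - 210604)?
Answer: √(5 - I*√169097) ≈ 14.426 - 14.252*I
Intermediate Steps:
T(y, P) = -1
m = 5 - I*√169097 (m = 5 - √(41507 - 210604) = 5 - √(-169097) = 5 - I*√169097 ≈ 5.0 - 411.21*I)
S = 58 (S = ((108 - 1*(-6)) - 1) - 55 = ((108 + 6) - 1) - 55 = (114 - 1) - 55 = 113 - 55 = 58)
f(L) = 0
√(f(S) + m) = √(0 + (5 - I*√169097)) = √(5 - I*√169097)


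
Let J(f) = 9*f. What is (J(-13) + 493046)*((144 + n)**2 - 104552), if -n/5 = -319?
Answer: 1439140227601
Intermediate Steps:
n = 1595 (n = -5*(-319) = 1595)
(J(-13) + 493046)*((144 + n)**2 - 104552) = (9*(-13) + 493046)*((144 + 1595)**2 - 104552) = (-117 + 493046)*(1739**2 - 104552) = 492929*(3024121 - 104552) = 492929*2919569 = 1439140227601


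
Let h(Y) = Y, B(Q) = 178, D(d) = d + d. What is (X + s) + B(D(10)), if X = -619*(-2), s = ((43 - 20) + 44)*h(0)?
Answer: 1416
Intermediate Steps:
D(d) = 2*d
s = 0 (s = ((43 - 20) + 44)*0 = (23 + 44)*0 = 67*0 = 0)
X = 1238
(X + s) + B(D(10)) = (1238 + 0) + 178 = 1238 + 178 = 1416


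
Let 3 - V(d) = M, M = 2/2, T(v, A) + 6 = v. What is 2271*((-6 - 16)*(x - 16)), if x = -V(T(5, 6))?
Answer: 899316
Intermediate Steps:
T(v, A) = -6 + v
M = 1 (M = 2*(½) = 1)
V(d) = 2 (V(d) = 3 - 1*1 = 3 - 1 = 2)
x = -2 (x = -1*2 = -2)
2271*((-6 - 16)*(x - 16)) = 2271*((-6 - 16)*(-2 - 16)) = 2271*(-22*(-18)) = 2271*396 = 899316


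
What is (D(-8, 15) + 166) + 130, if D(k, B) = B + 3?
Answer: 314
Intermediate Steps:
D(k, B) = 3 + B
(D(-8, 15) + 166) + 130 = ((3 + 15) + 166) + 130 = (18 + 166) + 130 = 184 + 130 = 314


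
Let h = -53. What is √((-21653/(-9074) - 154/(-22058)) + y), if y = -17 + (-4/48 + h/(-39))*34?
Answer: √648212494674518319/150115719 ≈ 5.3633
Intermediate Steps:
y = 2057/78 (y = -17 + (-4/48 - 53/(-39))*34 = -17 + (-4*1/48 - 53*(-1/39))*34 = -17 + (-1/12 + 53/39)*34 = -17 + (199/156)*34 = -17 + 3383/78 = 2057/78 ≈ 26.372)
√((-21653/(-9074) - 154/(-22058)) + y) = √((-21653/(-9074) - 154/(-22058)) + 2057/78) = √((-21653*(-1/9074) - 154*(-1/22058)) + 2057/78) = √((21653/9074 + 77/11029) + 2057/78) = √(239509635/100077146 + 2057/78) = √(4318085401/150115719) = √648212494674518319/150115719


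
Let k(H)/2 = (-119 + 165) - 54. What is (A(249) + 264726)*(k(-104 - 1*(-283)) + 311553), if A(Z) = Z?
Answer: 82549516575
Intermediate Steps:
k(H) = -16 (k(H) = 2*((-119 + 165) - 54) = 2*(46 - 54) = 2*(-8) = -16)
(A(249) + 264726)*(k(-104 - 1*(-283)) + 311553) = (249 + 264726)*(-16 + 311553) = 264975*311537 = 82549516575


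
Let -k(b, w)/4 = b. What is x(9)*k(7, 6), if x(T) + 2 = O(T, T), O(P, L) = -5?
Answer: 196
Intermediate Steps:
x(T) = -7 (x(T) = -2 - 5 = -7)
k(b, w) = -4*b
x(9)*k(7, 6) = -(-28)*7 = -7*(-28) = 196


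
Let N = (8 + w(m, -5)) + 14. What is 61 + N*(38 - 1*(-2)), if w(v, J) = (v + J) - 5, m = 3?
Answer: 661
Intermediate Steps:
w(v, J) = -5 + J + v (w(v, J) = (J + v) - 5 = -5 + J + v)
N = 15 (N = (8 + (-5 - 5 + 3)) + 14 = (8 - 7) + 14 = 1 + 14 = 15)
61 + N*(38 - 1*(-2)) = 61 + 15*(38 - 1*(-2)) = 61 + 15*(38 + 2) = 61 + 15*40 = 61 + 600 = 661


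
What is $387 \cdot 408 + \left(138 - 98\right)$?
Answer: $157936$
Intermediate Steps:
$387 \cdot 408 + \left(138 - 98\right) = 157896 + \left(138 - 98\right) = 157896 + 40 = 157936$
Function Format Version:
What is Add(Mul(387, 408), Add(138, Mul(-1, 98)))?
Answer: 157936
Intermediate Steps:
Add(Mul(387, 408), Add(138, Mul(-1, 98))) = Add(157896, Add(138, -98)) = Add(157896, 40) = 157936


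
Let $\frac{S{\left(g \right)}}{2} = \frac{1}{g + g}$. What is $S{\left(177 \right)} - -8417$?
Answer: $\frac{1489810}{177} \approx 8417.0$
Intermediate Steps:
$S{\left(g \right)} = \frac{1}{g}$ ($S{\left(g \right)} = \frac{2}{g + g} = \frac{2}{2 g} = 2 \frac{1}{2 g} = \frac{1}{g}$)
$S{\left(177 \right)} - -8417 = \frac{1}{177} - -8417 = \frac{1}{177} + 8417 = \frac{1489810}{177}$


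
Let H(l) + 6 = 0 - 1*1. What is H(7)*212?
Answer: -1484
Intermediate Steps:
H(l) = -7 (H(l) = -6 + (0 - 1*1) = -6 + (0 - 1) = -6 - 1 = -7)
H(7)*212 = -7*212 = -1484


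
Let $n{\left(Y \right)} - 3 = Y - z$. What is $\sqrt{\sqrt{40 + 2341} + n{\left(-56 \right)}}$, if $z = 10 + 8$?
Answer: $\sqrt{-71 + \sqrt{2381}} \approx 4.7122 i$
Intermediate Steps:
$z = 18$
$n{\left(Y \right)} = -15 + Y$ ($n{\left(Y \right)} = 3 + \left(Y - 18\right) = 3 + \left(-18 + Y\right) = -15 + Y$)
$\sqrt{\sqrt{40 + 2341} + n{\left(-56 \right)}} = \sqrt{\sqrt{40 + 2341} - 71} = \sqrt{\sqrt{2381} - 71} = \sqrt{-71 + \sqrt{2381}}$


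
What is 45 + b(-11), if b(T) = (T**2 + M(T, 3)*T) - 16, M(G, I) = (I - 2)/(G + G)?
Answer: 301/2 ≈ 150.50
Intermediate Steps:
M(G, I) = (-2 + I)/(2*G) (M(G, I) = (-2 + I)/((2*G)) = (-2 + I)*(1/(2*G)) = (-2 + I)/(2*G))
b(T) = -31/2 + T**2 (b(T) = (T**2 + ((-2 + 3)/(2*T))*T) - 16 = (T**2 + ((1/2)*1/T)*T) - 16 = (T**2 + (1/(2*T))*T) - 16 = (T**2 + 1/2) - 16 = (1/2 + T**2) - 16 = -31/2 + T**2)
45 + b(-11) = 45 + (-31/2 + (-11)**2) = 45 + (-31/2 + 121) = 45 + 211/2 = 301/2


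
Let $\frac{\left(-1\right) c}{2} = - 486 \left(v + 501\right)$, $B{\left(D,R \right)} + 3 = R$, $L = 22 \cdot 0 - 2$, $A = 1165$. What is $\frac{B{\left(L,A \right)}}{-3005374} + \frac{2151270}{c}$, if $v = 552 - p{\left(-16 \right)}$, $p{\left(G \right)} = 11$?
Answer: $\frac{179560945097}{84553192116} \approx 2.1236$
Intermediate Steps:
$L = -2$ ($L = 0 - 2 = -2$)
$v = 541$ ($v = 552 - 11 = 541$)
$B{\left(D,R \right)} = -3 + R$
$c = 1012824$ ($c = - 2 \left(- 486 \left(541 + 501\right)\right) = - 2 \left(\left(-486\right) 1042\right) = \left(-2\right) \left(-506412\right) = 1012824$)
$\frac{B{\left(L,A \right)}}{-3005374} + \frac{2151270}{c} = \frac{-3 + 1165}{-3005374} + \frac{2151270}{1012824} = 1162 \left(- \frac{1}{3005374}\right) + 2151270 \cdot \frac{1}{1012824} = - \frac{581}{1502687} + \frac{119515}{56268} = \frac{179560945097}{84553192116}$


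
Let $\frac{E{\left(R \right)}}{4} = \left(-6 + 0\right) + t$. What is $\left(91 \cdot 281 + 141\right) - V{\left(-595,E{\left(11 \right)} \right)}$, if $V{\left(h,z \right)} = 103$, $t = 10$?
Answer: $25609$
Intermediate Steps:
$E{\left(R \right)} = 16$ ($E{\left(R \right)} = 4 \left(\left(-6 + 0\right) + 10\right) = 4 \left(-6 + 10\right) = 4 \cdot 4 = 16$)
$\left(91 \cdot 281 + 141\right) - V{\left(-595,E{\left(11 \right)} \right)} = \left(91 \cdot 281 + 141\right) - 103 = \left(25571 + 141\right) - 103 = 25712 - 103 = 25609$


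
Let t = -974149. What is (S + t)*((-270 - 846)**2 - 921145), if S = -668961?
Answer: -532878647210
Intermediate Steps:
(S + t)*((-270 - 846)**2 - 921145) = (-668961 - 974149)*((-270 - 846)**2 - 921145) = -1643110*((-1116)**2 - 921145) = -1643110*(1245456 - 921145) = -1643110*324311 = -532878647210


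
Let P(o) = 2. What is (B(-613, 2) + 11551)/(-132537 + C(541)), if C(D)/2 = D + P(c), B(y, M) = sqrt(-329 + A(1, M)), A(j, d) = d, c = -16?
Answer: -11551/131451 - I*sqrt(327)/131451 ≈ -0.087873 - 0.00013757*I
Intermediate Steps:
B(y, M) = sqrt(-329 + M)
C(D) = 4 + 2*D (C(D) = 2*(D + 2) = 2*(2 + D) = 4 + 2*D)
(B(-613, 2) + 11551)/(-132537 + C(541)) = (sqrt(-329 + 2) + 11551)/(-132537 + (4 + 2*541)) = (sqrt(-327) + 11551)/(-132537 + (4 + 1082)) = (I*sqrt(327) + 11551)/(-132537 + 1086) = (11551 + I*sqrt(327))/(-131451) = (11551 + I*sqrt(327))*(-1/131451) = -11551/131451 - I*sqrt(327)/131451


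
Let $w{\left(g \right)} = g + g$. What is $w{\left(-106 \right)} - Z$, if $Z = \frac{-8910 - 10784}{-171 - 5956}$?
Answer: $- \frac{1318618}{6127} \approx -215.21$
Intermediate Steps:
$w{\left(g \right)} = 2 g$
$Z = \frac{19694}{6127}$ ($Z = - \frac{19694}{-6127} = \left(-19694\right) \left(- \frac{1}{6127}\right) = \frac{19694}{6127} \approx 3.2143$)
$w{\left(-106 \right)} - Z = 2 \left(-106\right) - \frac{19694}{6127} = -212 - \frac{19694}{6127} = - \frac{1318618}{6127}$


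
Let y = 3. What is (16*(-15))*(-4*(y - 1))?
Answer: 1920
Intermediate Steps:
(16*(-15))*(-4*(y - 1)) = (16*(-15))*(-4*(3 - 1)) = -(-960)*2 = -240*(-8) = 1920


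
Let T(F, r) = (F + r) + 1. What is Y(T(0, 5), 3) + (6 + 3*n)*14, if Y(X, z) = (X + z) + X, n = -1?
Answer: 57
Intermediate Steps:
T(F, r) = 1 + F + r
Y(X, z) = z + 2*X
Y(T(0, 5), 3) + (6 + 3*n)*14 = (3 + 2*(1 + 0 + 5)) + (6 + 3*(-1))*14 = (3 + 2*6) + (6 - 3)*14 = (3 + 12) + 3*14 = 15 + 42 = 57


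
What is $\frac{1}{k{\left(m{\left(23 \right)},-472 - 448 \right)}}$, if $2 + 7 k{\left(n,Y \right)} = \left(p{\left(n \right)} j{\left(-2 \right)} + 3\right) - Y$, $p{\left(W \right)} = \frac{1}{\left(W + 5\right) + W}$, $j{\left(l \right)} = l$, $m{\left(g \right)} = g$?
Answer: $\frac{357}{46969} \approx 0.0076008$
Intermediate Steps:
$p{\left(W \right)} = \frac{1}{5 + 2 W}$ ($p{\left(W \right)} = \frac{1}{\left(5 + W\right) + W} = \frac{1}{5 + 2 W}$)
$k{\left(n,Y \right)} = \frac{1}{7} - \frac{2}{7 \left(5 + 2 n\right)} - \frac{Y}{7}$ ($k{\left(n,Y \right)} = - \frac{2}{7} + \frac{\left(\frac{1}{5 + 2 n} \left(-2\right) + 3\right) - Y}{7} = - \frac{2}{7} + \frac{\left(- \frac{2}{5 + 2 n} + 3\right) - Y}{7} = - \frac{2}{7} + \frac{\left(3 - \frac{2}{5 + 2 n}\right) - Y}{7} = - \frac{2}{7} + \frac{3 - Y - \frac{2}{5 + 2 n}}{7} = - \frac{2}{7} - \left(- \frac{3}{7} + \frac{Y}{7} + \frac{2}{7 \left(5 + 2 n\right)}\right) = \frac{1}{7} - \frac{2}{7 \left(5 + 2 n\right)} - \frac{Y}{7}$)
$\frac{1}{k{\left(m{\left(23 \right)},-472 - 448 \right)}} = \frac{1}{\frac{1}{7} \frac{1}{5 + 2 \cdot 23} \left(-2 + \left(1 - \left(-472 - 448\right)\right) \left(5 + 2 \cdot 23\right)\right)} = \frac{1}{\frac{1}{7} \frac{1}{5 + 46} \left(-2 + \left(1 - \left(-472 - 448\right)\right) \left(5 + 46\right)\right)} = \frac{1}{\frac{1}{7} \cdot \frac{1}{51} \left(-2 + \left(1 - -920\right) 51\right)} = \frac{1}{\frac{1}{7} \cdot \frac{1}{51} \left(-2 + \left(1 + 920\right) 51\right)} = \frac{1}{\frac{1}{7} \cdot \frac{1}{51} \left(-2 + 921 \cdot 51\right)} = \frac{1}{\frac{1}{7} \cdot \frac{1}{51} \left(-2 + 46971\right)} = \frac{1}{\frac{1}{7} \cdot \frac{1}{51} \cdot 46969} = \frac{1}{\frac{46969}{357}} = \frac{357}{46969}$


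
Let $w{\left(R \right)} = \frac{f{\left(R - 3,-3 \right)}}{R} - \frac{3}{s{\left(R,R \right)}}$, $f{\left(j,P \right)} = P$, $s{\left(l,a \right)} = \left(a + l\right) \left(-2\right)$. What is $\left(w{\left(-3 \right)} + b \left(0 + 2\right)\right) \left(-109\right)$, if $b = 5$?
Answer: $- \frac{4687}{4} \approx -1171.8$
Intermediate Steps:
$s{\left(l,a \right)} = - 2 a - 2 l$
$w{\left(R \right)} = - \frac{9}{4 R}$ ($w{\left(R \right)} = - \frac{3}{R} - \frac{3}{- 2 R - 2 R} = - \frac{3}{R} - \frac{3}{\left(-4\right) R} = - \frac{3}{R} - 3 \left(- \frac{1}{4 R}\right) = - \frac{3}{R} + \frac{3}{4 R} = - \frac{9}{4 R}$)
$\left(w{\left(-3 \right)} + b \left(0 + 2\right)\right) \left(-109\right) = \left(- \frac{9}{4 \left(-3\right)} + 5 \left(0 + 2\right)\right) \left(-109\right) = \left(\left(- \frac{9}{4}\right) \left(- \frac{1}{3}\right) + 5 \cdot 2\right) \left(-109\right) = \left(\frac{3}{4} + 10\right) \left(-109\right) = \frac{43}{4} \left(-109\right) = - \frac{4687}{4}$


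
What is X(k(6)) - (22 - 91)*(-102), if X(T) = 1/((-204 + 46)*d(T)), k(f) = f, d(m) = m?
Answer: -6672025/948 ≈ -7038.0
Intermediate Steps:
X(T) = -1/(158*T) (X(T) = 1/((-204 + 46)*T) = 1/((-158)*T) = -1/(158*T))
X(k(6)) - (22 - 91)*(-102) = -1/158/6 - (22 - 91)*(-102) = -1/158*1/6 - (-69)*(-102) = -1/948 - 1*7038 = -1/948 - 7038 = -6672025/948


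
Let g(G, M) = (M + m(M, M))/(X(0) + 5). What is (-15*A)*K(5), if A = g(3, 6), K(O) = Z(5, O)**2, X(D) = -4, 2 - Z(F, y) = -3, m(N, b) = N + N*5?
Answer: -15750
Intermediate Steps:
m(N, b) = 6*N (m(N, b) = N + 5*N = 6*N)
Z(F, y) = 5 (Z(F, y) = 2 - 1*(-3) = 2 + 3 = 5)
K(O) = 25 (K(O) = 5**2 = 25)
g(G, M) = 7*M (g(G, M) = (M + 6*M)/(-4 + 5) = (7*M)/1 = (7*M)*1 = 7*M)
A = 42 (A = 7*6 = 42)
(-15*A)*K(5) = -15*42*25 = -630*25 = -15750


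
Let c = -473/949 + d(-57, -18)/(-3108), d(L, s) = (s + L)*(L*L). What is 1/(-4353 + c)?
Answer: -983164/4203120395 ≈ -0.00023391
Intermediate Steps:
d(L, s) = L**2*(L + s) (d(L, s) = (L + s)*L**2 = L**2*(L + s))
c = 76592497/983164 (c = -473/949 + ((-57)**2*(-57 - 18))/(-3108) = -473*1/949 + (3249*(-75))*(-1/3108) = -473/949 - 243675*(-1/3108) = -473/949 + 81225/1036 = 76592497/983164 ≈ 77.904)
1/(-4353 + c) = 1/(-4353 + 76592497/983164) = 1/(-4203120395/983164) = -983164/4203120395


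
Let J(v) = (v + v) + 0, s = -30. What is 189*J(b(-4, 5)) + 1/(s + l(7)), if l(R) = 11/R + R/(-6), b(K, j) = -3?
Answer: -1409604/1243 ≈ -1134.0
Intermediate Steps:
l(R) = 11/R - R/6 (l(R) = 11/R + R*(-1/6) = 11/R - R/6)
J(v) = 2*v (J(v) = 2*v + 0 = 2*v)
189*J(b(-4, 5)) + 1/(s + l(7)) = 189*(2*(-3)) + 1/(-30 + (11/7 - 1/6*7)) = 189*(-6) + 1/(-30 + (11*(1/7) - 7/6)) = -1134 + 1/(-30 + (11/7 - 7/6)) = -1134 + 1/(-30 + 17/42) = -1134 + 1/(-1243/42) = -1134 - 42/1243 = -1409604/1243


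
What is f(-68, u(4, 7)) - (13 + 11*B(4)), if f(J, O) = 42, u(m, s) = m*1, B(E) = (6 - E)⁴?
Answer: -147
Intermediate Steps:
u(m, s) = m
f(-68, u(4, 7)) - (13 + 11*B(4)) = 42 - (13 + 11*(-6 + 4)⁴) = 42 - (13 + 11*(-2)⁴) = 42 - (13 + 11*16) = 42 - (13 + 176) = 42 - 1*189 = 42 - 189 = -147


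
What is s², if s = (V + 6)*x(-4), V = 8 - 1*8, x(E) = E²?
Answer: 9216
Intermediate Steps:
V = 0 (V = 8 - 8 = 0)
s = 96 (s = (0 + 6)*(-4)² = 6*16 = 96)
s² = 96² = 9216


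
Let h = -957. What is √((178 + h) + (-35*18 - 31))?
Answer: 12*I*√10 ≈ 37.947*I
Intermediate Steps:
√((178 + h) + (-35*18 - 31)) = √((178 - 957) + (-35*18 - 31)) = √(-779 + (-630 - 31)) = √(-779 - 661) = √(-1440) = 12*I*√10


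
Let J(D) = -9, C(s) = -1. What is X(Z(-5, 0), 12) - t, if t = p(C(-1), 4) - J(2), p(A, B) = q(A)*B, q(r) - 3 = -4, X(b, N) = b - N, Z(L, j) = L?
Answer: -22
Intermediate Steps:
q(r) = -1 (q(r) = 3 - 4 = -1)
p(A, B) = -B
t = 5 (t = -1*4 - 1*(-9) = -4 + 9 = 5)
X(Z(-5, 0), 12) - t = (-5 - 1*12) - 1*5 = (-5 - 12) - 5 = -17 - 5 = -22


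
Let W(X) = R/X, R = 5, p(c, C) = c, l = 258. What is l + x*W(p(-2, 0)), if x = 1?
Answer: 511/2 ≈ 255.50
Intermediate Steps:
W(X) = 5/X
l + x*W(p(-2, 0)) = 258 + 1*(5/(-2)) = 258 + 1*(5*(-1/2)) = 258 + 1*(-5/2) = 258 - 5/2 = 511/2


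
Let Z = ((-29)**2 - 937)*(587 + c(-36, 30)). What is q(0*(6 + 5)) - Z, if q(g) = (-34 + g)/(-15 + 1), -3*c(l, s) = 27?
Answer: 388433/7 ≈ 55490.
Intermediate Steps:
c(l, s) = -9 (c(l, s) = -1/3*27 = -9)
q(g) = 17/7 - g/14 (q(g) = (-34 + g)/(-14) = (-34 + g)*(-1/14) = 17/7 - g/14)
Z = -55488 (Z = ((-29)**2 - 937)*(587 - 9) = (841 - 937)*578 = -96*578 = -55488)
q(0*(6 + 5)) - Z = (17/7 - 0*(6 + 5)) - 1*(-55488) = (17/7 - 0*11) + 55488 = (17/7 - 1/14*0) + 55488 = (17/7 + 0) + 55488 = 17/7 + 55488 = 388433/7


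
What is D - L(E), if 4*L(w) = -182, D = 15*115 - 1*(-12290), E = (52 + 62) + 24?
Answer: 28121/2 ≈ 14061.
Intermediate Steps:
E = 138 (E = 114 + 24 = 138)
D = 14015 (D = 1725 + 12290 = 14015)
L(w) = -91/2 (L(w) = (¼)*(-182) = -91/2)
D - L(E) = 14015 - 1*(-91/2) = 14015 + 91/2 = 28121/2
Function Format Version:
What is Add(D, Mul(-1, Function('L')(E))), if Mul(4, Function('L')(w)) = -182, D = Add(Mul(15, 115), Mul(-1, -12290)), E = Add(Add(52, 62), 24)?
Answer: Rational(28121, 2) ≈ 14061.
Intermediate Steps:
E = 138 (E = Add(114, 24) = 138)
D = 14015 (D = Add(1725, 12290) = 14015)
Function('L')(w) = Rational(-91, 2) (Function('L')(w) = Mul(Rational(1, 4), -182) = Rational(-91, 2))
Add(D, Mul(-1, Function('L')(E))) = Add(14015, Mul(-1, Rational(-91, 2))) = Add(14015, Rational(91, 2)) = Rational(28121, 2)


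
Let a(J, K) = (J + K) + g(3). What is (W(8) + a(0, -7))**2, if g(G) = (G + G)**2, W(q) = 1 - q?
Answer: 484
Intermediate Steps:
g(G) = 4*G**2 (g(G) = (2*G)**2 = 4*G**2)
a(J, K) = 36 + J + K (a(J, K) = (J + K) + 4*3**2 = (J + K) + 4*9 = (J + K) + 36 = 36 + J + K)
(W(8) + a(0, -7))**2 = ((1 - 1*8) + (36 + 0 - 7))**2 = ((1 - 8) + 29)**2 = (-7 + 29)**2 = 22**2 = 484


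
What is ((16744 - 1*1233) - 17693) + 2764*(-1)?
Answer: -4946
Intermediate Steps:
((16744 - 1*1233) - 17693) + 2764*(-1) = ((16744 - 1233) - 17693) - 2764 = (15511 - 17693) - 2764 = -2182 - 2764 = -4946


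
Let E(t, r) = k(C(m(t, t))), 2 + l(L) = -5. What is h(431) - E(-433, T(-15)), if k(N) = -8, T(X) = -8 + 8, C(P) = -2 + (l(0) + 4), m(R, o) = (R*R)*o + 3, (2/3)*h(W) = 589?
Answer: 1783/2 ≈ 891.50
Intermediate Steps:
h(W) = 1767/2 (h(W) = (3/2)*589 = 1767/2)
l(L) = -7 (l(L) = -2 - 5 = -7)
m(R, o) = 3 + o*R² (m(R, o) = R²*o + 3 = o*R² + 3 = 3 + o*R²)
C(P) = -5 (C(P) = -2 + (-7 + 4) = -2 - 3 = -5)
T(X) = 0
E(t, r) = -8
h(431) - E(-433, T(-15)) = 1767/2 - 1*(-8) = 1767/2 + 8 = 1783/2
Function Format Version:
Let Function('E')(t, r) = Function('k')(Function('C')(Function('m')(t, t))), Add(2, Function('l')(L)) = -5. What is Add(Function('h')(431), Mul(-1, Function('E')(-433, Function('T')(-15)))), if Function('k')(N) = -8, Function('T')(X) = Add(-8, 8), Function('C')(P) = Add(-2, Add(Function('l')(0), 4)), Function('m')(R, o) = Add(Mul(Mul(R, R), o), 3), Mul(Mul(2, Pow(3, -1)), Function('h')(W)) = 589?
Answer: Rational(1783, 2) ≈ 891.50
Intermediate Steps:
Function('h')(W) = Rational(1767, 2) (Function('h')(W) = Mul(Rational(3, 2), 589) = Rational(1767, 2))
Function('l')(L) = -7 (Function('l')(L) = Add(-2, -5) = -7)
Function('m')(R, o) = Add(3, Mul(o, Pow(R, 2))) (Function('m')(R, o) = Add(Mul(Pow(R, 2), o), 3) = Add(Mul(o, Pow(R, 2)), 3) = Add(3, Mul(o, Pow(R, 2))))
Function('C')(P) = -5 (Function('C')(P) = Add(-2, Add(-7, 4)) = Add(-2, -3) = -5)
Function('T')(X) = 0
Function('E')(t, r) = -8
Add(Function('h')(431), Mul(-1, Function('E')(-433, Function('T')(-15)))) = Add(Rational(1767, 2), Mul(-1, -8)) = Add(Rational(1767, 2), 8) = Rational(1783, 2)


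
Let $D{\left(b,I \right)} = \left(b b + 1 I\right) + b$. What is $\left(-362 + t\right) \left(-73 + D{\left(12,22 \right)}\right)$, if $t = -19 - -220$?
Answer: $-16905$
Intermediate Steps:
$t = 201$ ($t = -19 + 220 = 201$)
$D{\left(b,I \right)} = I + b + b^{2}$ ($D{\left(b,I \right)} = \left(b^{2} + I\right) + b = \left(I + b^{2}\right) + b = I + b + b^{2}$)
$\left(-362 + t\right) \left(-73 + D{\left(12,22 \right)}\right) = \left(-362 + 201\right) \left(-73 + \left(22 + 12 + 12^{2}\right)\right) = - 161 \left(-73 + \left(22 + 12 + 144\right)\right) = - 161 \left(-73 + 178\right) = \left(-161\right) 105 = -16905$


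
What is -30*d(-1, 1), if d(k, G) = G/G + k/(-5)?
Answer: -36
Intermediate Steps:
d(k, G) = 1 - k/5 (d(k, G) = 1 + k*(-⅕) = 1 - k/5)
-30*d(-1, 1) = -30*(1 - ⅕*(-1)) = -30*(1 + ⅕) = -30*6/5 = -36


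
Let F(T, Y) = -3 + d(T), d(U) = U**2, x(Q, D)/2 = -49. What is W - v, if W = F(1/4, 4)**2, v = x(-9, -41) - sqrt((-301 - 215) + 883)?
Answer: 27297/256 + sqrt(367) ≈ 125.79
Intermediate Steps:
x(Q, D) = -98 (x(Q, D) = 2*(-49) = -98)
F(T, Y) = -3 + T**2
v = -98 - sqrt(367) (v = -98 - sqrt((-301 - 215) + 883) = -98 - sqrt(-516 + 883) = -98 - sqrt(367) ≈ -117.16)
W = 2209/256 (W = (-3 + (1/4)**2)**2 = (-3 + 1/16)**2 = (-47/16)**2 = 2209/256 ≈ 8.6289)
W - v = 2209/256 - (-98 - sqrt(367)) = 2209/256 + (98 + sqrt(367)) = 27297/256 + sqrt(367)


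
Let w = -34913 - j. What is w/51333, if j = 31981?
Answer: -22298/17111 ≈ -1.3031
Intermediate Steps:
w = -66894 (w = -34913 - 1*31981 = -34913 - 31981 = -66894)
w/51333 = -66894/51333 = -66894*1/51333 = -22298/17111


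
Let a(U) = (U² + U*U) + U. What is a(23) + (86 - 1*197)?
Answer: 970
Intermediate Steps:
a(U) = U + 2*U² (a(U) = (U² + U²) + U = 2*U² + U = U + 2*U²)
a(23) + (86 - 1*197) = 23*(1 + 2*23) + (86 - 1*197) = 23*(1 + 46) + (86 - 197) = 23*47 - 111 = 1081 - 111 = 970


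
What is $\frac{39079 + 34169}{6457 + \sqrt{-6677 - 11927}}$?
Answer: $\frac{67566048}{5958779} - \frac{20928 i \sqrt{4651}}{5958779} \approx 11.339 - 0.23952 i$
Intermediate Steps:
$\frac{39079 + 34169}{6457 + \sqrt{-6677 - 11927}} = \frac{73248}{6457 + \sqrt{-18604}} = \frac{73248}{6457 + 2 i \sqrt{4651}}$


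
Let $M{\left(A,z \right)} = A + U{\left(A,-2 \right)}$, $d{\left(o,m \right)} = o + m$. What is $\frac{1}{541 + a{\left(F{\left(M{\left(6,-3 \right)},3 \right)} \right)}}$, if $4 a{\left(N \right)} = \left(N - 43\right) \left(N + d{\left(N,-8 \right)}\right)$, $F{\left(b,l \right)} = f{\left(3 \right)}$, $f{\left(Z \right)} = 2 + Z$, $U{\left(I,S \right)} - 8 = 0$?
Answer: $\frac{1}{522} \approx 0.0019157$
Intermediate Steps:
$U{\left(I,S \right)} = 8$ ($U{\left(I,S \right)} = 8 + 0 = 8$)
$d{\left(o,m \right)} = m + o$
$M{\left(A,z \right)} = 8 + A$ ($M{\left(A,z \right)} = A + 8 = 8 + A$)
$F{\left(b,l \right)} = 5$ ($F{\left(b,l \right)} = 2 + 3 = 5$)
$a{\left(N \right)} = \frac{\left(-43 + N\right) \left(-8 + 2 N\right)}{4}$ ($a{\left(N \right)} = \frac{\left(N - 43\right) \left(N + \left(-8 + N\right)\right)}{4} = \frac{\left(-43 + N\right) \left(-8 + 2 N\right)}{4}$)
$\frac{1}{541 + a{\left(F{\left(M{\left(6,-3 \right)},3 \right)} \right)}} = \frac{1}{541 + \left(86 + \frac{5^{2}}{2} - \frac{235}{2}\right)} = \frac{1}{541 + \left(86 + \frac{1}{2} \cdot 25 - \frac{235}{2}\right)} = \frac{1}{541 + \left(86 + \frac{25}{2} - \frac{235}{2}\right)} = \frac{1}{541 - 19} = \frac{1}{522}$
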